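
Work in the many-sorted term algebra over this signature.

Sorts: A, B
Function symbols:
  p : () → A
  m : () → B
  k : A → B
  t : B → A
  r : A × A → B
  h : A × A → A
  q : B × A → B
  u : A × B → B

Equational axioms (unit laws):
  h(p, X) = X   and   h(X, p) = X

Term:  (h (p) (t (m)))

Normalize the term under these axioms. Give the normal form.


1. (h (p) (t (m)))  →  (t (m))

normal form = (t (m))


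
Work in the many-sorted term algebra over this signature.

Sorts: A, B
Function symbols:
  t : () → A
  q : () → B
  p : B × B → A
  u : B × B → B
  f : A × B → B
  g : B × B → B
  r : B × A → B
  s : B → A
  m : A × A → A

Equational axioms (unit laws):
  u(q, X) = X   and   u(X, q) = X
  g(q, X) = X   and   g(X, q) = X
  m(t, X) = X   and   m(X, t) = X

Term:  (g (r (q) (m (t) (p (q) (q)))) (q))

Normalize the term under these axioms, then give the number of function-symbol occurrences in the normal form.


1. (g (r (q) (m (t) (p (q) (q)))) (q))  →  (r (q) (m (t) (p (q) (q))))
2. (r (q) (m (t) (p (q) (q))))  →  (r (q) (p (q) (q)))
normal form: (r (q) (p (q) (q)))

size = 5


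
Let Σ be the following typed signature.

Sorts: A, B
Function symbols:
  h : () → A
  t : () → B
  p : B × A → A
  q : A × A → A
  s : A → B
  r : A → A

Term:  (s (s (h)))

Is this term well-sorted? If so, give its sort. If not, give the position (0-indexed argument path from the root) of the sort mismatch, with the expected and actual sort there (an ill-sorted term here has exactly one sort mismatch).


    (h) : A
  (s (h)) : B
(s (s (h))) : ✗ arg 0 at [0] has sort B, expected A

ill-sorted at position [0]: expected A, got B


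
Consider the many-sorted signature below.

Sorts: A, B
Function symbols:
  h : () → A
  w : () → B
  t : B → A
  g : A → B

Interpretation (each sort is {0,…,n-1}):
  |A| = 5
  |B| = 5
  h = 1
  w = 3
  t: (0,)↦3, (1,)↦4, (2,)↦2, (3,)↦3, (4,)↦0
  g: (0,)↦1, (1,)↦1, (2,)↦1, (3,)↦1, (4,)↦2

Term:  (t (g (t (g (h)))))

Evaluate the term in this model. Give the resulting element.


value = 2

  h = 1
  (g (h)) = g(1,) = 1
  (t (g (h))) = t(1,) = 4
  (g (t (g (h)))) = g(4,) = 2
  (t (g (t (g (h))))) = t(2,) = 2


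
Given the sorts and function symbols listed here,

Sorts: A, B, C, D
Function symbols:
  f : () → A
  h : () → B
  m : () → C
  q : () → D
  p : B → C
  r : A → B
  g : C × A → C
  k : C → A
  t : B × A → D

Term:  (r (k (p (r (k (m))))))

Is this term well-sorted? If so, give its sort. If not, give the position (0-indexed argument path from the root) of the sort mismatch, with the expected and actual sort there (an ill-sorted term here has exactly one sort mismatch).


well-sorted; sort = B

          (m) : C
        (k (m)) : A
      (r (k (m))) : B
    (p (r (k (m)))) : C
  (k (p (r (k (m))))) : A
(r (k (p (r (k (m)))))) : B


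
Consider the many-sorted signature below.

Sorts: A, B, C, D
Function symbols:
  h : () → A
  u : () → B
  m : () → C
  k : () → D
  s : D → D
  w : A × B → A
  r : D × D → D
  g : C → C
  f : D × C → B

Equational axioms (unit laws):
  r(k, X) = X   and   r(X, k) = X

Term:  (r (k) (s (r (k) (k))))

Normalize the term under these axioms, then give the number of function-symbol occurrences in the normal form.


1. (r (k) (s (r (k) (k))))  →  (s (r (k) (k)))
2. (s (r (k) (k)))  →  (s (k))
normal form: (s (k))

size = 2


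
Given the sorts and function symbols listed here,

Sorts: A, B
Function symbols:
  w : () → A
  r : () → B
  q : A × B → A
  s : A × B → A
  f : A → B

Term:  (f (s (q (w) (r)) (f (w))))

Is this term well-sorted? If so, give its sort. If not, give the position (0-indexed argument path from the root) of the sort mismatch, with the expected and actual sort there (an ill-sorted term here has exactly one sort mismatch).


      (w) : A
      (r) : B
    (q (w) (r)) : A
      (w) : A
    (f (w)) : B
  (s (q (w) (r)) (f (w))) : A
(f (s (q (w) (r)) (f (w)))) : B

well-sorted; sort = B


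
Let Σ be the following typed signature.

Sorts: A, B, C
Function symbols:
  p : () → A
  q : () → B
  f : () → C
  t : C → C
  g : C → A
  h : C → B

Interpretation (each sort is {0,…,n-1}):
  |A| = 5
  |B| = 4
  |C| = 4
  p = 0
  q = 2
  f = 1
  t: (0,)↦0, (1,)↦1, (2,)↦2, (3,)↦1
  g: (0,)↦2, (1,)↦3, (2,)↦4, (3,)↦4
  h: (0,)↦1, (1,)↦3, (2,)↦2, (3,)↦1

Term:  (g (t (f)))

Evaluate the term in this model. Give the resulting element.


value = 3

  f = 1
  (t (f)) = t(1,) = 1
  (g (t (f))) = g(1,) = 3


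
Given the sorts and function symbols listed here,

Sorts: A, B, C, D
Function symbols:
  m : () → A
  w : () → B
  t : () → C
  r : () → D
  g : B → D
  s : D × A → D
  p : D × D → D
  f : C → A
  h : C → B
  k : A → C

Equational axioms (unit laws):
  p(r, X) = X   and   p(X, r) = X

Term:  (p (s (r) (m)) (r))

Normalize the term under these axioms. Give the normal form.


1. (p (s (r) (m)) (r))  →  (s (r) (m))

normal form = (s (r) (m))


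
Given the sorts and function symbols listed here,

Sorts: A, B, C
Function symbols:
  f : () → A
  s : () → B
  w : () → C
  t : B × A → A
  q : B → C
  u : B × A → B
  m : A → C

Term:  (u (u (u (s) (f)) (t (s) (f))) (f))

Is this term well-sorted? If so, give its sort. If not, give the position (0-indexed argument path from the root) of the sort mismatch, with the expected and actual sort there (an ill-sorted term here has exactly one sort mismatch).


      (s) : B
      (f) : A
    (u (s) (f)) : B
      (s) : B
      (f) : A
    (t (s) (f)) : A
  (u (u (s) (f)) (t (s) (f))) : B
  (f) : A
(u (u (u (s) (f)) (t (s) (f))) (f)) : B

well-sorted; sort = B


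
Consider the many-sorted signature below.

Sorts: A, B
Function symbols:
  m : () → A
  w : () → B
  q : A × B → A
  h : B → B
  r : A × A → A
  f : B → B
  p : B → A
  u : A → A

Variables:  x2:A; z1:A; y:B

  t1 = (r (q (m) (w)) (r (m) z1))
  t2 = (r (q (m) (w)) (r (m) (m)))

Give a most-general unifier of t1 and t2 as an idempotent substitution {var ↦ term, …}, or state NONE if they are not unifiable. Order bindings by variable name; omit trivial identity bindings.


{z1 ↦ (m)}


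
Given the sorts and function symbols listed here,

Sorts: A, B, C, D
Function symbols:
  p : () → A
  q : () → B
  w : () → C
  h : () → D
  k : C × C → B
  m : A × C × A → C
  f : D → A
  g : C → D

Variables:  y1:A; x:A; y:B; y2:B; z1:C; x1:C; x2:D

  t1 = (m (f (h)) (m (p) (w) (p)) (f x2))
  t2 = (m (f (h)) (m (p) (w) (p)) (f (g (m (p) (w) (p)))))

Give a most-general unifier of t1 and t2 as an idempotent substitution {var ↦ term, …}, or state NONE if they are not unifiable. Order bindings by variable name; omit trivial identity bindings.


{x2 ↦ (g (m (p) (w) (p)))}


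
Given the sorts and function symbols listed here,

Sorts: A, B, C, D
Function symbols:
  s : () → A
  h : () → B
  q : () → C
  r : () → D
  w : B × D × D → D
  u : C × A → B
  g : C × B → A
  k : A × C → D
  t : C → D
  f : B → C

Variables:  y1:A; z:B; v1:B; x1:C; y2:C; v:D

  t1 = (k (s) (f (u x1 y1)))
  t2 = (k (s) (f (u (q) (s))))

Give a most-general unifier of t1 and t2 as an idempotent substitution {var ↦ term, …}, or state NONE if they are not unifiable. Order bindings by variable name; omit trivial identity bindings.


{x1 ↦ (q), y1 ↦ (s)}


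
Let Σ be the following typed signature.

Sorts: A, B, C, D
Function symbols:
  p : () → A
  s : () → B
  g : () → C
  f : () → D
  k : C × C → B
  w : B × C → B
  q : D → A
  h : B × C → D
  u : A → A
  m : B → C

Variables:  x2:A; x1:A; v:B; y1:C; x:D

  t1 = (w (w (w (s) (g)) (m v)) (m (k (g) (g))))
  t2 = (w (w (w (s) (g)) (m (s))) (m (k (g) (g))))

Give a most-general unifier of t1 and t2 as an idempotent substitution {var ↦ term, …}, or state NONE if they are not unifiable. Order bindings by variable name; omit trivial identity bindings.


{v ↦ (s)}


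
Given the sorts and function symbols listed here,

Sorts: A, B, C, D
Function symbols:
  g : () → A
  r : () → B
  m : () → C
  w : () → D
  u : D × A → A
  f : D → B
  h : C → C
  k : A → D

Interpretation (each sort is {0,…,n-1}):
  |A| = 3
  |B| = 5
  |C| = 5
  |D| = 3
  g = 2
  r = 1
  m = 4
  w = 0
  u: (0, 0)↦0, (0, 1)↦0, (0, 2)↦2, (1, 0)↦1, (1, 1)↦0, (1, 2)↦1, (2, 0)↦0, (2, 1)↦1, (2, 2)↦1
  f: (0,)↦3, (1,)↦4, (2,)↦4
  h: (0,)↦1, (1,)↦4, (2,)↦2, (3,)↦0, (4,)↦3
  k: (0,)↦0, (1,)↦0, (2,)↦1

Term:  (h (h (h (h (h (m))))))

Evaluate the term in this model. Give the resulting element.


value = 3

  m = 4
  (h (m)) = h(4,) = 3
  (h (h (m))) = h(3,) = 0
  (h (h (h (m)))) = h(0,) = 1
  (h (h (h (h (m))))) = h(1,) = 4
  (h (h (h (h (h (m)))))) = h(4,) = 3


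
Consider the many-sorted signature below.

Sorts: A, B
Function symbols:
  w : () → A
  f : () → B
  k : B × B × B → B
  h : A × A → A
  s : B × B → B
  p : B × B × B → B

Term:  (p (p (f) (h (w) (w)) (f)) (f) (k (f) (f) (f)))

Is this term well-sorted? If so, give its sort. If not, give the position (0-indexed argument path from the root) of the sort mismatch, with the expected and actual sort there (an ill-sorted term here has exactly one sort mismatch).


    (f) : B
      (w) : A
      (w) : A
    (h (w) (w)) : A
    (f) : B
  (p (f) (h (w) (w)) (f)) : ✗ arg 1 at [0, 1] has sort A, expected B
  (f) : B
    (f) : B
    (f) : B
    (f) : B
  (k (f) (f) (f)) : B

ill-sorted at position [0, 1]: expected B, got A


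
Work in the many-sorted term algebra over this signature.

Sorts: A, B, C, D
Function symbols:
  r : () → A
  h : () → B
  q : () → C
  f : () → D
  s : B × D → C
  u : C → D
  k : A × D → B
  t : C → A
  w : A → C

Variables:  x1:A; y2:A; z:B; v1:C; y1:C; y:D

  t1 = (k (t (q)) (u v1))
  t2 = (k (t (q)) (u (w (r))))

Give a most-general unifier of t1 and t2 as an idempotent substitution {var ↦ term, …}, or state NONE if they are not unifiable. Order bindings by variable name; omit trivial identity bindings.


{v1 ↦ (w (r))}


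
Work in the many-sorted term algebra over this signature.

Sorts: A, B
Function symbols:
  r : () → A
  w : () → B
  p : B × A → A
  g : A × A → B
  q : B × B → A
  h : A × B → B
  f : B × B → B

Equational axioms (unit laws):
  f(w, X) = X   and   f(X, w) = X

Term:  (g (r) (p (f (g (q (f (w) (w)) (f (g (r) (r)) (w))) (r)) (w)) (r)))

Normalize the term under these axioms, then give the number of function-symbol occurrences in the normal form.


size = 11

1. (g (r) (p (f (g (q (f (w) (w)) (f (g (r) (r)) (w))) (r)) (w)) (r)))  →  (g (r) (p (g (q (f (w) (w)) (f (g (r) (r)) (w))) (r)) (r)))
2. (g (r) (p (g (q (f (w) (w)) (f (g (r) (r)) (w))) (r)) (r)))  →  (g (r) (p (g (q (w) (f (g (r) (r)) (w))) (r)) (r)))
3. (g (r) (p (g (q (w) (f (g (r) (r)) (w))) (r)) (r)))  →  (g (r) (p (g (q (w) (g (r) (r))) (r)) (r)))
normal form: (g (r) (p (g (q (w) (g (r) (r))) (r)) (r)))


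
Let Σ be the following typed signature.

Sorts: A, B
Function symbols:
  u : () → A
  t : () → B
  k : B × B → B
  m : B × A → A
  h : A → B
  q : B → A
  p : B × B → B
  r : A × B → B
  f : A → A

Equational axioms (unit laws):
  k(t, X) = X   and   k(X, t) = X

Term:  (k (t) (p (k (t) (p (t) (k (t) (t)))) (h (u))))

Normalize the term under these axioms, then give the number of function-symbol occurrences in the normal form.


1. (k (t) (p (k (t) (p (t) (k (t) (t)))) (h (u))))  →  (p (k (t) (p (t) (k (t) (t)))) (h (u)))
2. (p (k (t) (p (t) (k (t) (t)))) (h (u)))  →  (p (p (t) (k (t) (t))) (h (u)))
3. (p (p (t) (k (t) (t))) (h (u)))  →  (p (p (t) (t)) (h (u)))
normal form: (p (p (t) (t)) (h (u)))

size = 6


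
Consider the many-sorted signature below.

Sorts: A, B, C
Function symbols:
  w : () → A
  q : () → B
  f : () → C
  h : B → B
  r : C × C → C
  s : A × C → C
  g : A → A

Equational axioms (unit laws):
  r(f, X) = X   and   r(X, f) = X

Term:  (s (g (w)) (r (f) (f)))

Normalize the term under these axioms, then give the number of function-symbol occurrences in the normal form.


size = 4

1. (s (g (w)) (r (f) (f)))  →  (s (g (w)) (f))
normal form: (s (g (w)) (f))


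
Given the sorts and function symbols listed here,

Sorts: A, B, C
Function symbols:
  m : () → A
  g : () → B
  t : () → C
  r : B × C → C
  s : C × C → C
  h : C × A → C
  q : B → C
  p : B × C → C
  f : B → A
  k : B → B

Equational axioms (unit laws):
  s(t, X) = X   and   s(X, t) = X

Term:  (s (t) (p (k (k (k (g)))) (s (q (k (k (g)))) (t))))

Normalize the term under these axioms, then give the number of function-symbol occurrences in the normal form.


size = 9

1. (s (t) (p (k (k (k (g)))) (s (q (k (k (g)))) (t))))  →  (p (k (k (k (g)))) (s (q (k (k (g)))) (t)))
2. (p (k (k (k (g)))) (s (q (k (k (g)))) (t)))  →  (p (k (k (k (g)))) (q (k (k (g)))))
normal form: (p (k (k (k (g)))) (q (k (k (g)))))


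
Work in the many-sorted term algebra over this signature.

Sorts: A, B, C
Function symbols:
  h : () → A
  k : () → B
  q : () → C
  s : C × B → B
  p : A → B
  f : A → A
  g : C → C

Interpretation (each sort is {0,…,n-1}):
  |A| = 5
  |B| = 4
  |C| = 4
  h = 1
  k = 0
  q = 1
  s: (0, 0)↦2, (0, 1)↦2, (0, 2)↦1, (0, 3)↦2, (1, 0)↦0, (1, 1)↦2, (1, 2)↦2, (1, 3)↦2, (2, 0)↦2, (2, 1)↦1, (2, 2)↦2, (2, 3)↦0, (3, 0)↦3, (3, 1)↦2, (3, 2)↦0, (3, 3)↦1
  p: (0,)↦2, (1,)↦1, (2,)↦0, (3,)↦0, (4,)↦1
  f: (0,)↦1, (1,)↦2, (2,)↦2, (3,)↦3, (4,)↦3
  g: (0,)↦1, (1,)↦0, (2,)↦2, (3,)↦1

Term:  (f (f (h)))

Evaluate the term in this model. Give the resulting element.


  h = 1
  (f (h)) = f(1,) = 2
  (f (f (h))) = f(2,) = 2

value = 2


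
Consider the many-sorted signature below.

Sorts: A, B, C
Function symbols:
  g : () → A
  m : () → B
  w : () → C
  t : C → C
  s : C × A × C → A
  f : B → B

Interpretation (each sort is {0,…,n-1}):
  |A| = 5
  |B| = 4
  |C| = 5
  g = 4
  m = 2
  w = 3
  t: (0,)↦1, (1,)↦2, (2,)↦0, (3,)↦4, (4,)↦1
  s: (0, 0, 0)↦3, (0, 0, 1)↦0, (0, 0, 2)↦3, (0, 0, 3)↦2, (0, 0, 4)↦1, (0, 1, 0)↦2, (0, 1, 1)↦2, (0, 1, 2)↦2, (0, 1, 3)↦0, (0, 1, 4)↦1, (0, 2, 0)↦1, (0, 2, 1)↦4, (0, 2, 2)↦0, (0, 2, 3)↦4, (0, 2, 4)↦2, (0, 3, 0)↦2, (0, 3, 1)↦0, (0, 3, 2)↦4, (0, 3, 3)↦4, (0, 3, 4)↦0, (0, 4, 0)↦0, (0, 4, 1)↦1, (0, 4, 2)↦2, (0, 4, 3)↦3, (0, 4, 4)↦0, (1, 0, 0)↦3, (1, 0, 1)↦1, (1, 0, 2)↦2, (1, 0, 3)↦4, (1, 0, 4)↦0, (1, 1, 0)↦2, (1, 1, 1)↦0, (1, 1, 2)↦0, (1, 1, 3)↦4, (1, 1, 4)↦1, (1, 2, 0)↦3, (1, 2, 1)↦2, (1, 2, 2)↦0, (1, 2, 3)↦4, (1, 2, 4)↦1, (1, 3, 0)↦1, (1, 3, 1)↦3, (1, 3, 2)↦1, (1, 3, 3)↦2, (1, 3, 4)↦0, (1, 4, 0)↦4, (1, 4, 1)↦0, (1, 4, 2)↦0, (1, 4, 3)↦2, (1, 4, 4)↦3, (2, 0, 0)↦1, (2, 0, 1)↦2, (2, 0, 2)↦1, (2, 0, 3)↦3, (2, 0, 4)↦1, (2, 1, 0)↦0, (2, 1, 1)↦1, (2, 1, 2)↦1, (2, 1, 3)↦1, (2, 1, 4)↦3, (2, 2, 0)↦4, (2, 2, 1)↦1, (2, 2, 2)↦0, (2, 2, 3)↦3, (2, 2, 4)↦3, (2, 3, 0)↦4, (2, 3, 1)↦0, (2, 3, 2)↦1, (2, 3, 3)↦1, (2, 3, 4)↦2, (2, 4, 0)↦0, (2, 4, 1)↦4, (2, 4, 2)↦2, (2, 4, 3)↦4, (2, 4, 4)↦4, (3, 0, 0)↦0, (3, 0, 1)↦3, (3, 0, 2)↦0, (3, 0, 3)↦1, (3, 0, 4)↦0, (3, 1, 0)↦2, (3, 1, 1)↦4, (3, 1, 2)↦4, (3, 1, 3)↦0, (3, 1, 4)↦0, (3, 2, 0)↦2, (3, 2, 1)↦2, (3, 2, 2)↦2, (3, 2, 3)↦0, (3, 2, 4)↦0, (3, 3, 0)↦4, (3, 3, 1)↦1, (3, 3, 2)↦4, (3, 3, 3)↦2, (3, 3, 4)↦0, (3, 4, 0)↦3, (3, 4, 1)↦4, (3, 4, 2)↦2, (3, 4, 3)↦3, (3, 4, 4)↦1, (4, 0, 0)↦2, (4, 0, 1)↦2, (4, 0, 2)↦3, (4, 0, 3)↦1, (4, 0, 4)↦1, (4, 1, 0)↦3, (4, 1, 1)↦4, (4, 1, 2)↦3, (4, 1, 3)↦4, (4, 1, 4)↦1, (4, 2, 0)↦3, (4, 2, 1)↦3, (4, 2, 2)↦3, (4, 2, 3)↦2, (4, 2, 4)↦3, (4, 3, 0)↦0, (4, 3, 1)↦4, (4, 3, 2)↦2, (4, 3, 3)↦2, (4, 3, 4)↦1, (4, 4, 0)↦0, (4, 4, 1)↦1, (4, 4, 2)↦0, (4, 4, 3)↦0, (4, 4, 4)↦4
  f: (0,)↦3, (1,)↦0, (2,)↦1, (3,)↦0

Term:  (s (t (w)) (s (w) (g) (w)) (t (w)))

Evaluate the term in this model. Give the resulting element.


  w = 3
  (t (w)) = t(3,) = 4
  w = 3
  g = 4
  w = 3
  (s (w) (g) (w)) = s(3, 4, 3) = 3
  w = 3
  (t (w)) = t(3,) = 4
  (s (t (w)) (s (w) (g) (w)) (t (w))) = s(4, 3, 4) = 1

value = 1


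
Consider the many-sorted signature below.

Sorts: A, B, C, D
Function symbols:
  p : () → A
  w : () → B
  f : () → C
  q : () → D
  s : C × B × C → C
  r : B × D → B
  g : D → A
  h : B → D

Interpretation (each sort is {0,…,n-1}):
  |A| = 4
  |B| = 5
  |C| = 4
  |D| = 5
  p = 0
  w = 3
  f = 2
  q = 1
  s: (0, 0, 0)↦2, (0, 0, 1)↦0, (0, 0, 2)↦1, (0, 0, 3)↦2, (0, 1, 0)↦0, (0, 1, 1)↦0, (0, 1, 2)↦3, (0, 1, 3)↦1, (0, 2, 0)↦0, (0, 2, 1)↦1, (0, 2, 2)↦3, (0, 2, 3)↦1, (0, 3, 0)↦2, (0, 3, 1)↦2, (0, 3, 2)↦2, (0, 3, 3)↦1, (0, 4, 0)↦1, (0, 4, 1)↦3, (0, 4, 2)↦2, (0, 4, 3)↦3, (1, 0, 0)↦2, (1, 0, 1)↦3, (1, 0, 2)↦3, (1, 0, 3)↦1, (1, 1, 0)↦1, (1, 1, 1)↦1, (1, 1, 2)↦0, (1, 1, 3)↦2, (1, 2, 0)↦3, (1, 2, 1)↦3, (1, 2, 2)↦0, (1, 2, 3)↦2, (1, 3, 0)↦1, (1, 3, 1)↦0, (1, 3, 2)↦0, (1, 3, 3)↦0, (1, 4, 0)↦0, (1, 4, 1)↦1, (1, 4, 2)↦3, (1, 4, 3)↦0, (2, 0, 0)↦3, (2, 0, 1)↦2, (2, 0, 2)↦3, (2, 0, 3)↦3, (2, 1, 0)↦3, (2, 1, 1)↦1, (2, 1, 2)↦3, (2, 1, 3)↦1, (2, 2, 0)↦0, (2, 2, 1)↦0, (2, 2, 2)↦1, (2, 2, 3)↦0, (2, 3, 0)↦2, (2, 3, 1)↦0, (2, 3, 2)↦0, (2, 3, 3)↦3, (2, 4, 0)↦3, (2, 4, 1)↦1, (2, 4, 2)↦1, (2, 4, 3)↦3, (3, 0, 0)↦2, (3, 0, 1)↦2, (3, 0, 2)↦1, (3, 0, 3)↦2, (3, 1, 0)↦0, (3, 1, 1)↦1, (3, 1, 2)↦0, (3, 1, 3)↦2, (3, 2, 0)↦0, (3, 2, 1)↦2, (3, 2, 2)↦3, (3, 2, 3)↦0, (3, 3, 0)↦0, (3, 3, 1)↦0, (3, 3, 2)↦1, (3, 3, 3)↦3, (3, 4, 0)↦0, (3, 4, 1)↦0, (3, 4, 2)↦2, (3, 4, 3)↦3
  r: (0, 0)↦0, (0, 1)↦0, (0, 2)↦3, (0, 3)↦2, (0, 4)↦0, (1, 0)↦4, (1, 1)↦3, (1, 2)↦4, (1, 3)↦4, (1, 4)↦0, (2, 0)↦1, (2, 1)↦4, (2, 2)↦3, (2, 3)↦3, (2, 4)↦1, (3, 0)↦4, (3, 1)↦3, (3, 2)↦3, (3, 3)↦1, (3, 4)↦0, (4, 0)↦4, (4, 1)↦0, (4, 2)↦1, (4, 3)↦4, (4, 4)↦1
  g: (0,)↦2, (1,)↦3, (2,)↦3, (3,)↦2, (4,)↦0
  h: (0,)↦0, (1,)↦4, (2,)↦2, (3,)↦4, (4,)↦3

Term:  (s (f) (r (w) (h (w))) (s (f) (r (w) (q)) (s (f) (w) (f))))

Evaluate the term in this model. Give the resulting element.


  f = 2
  w = 3
  w = 3
  (h (w)) = h(3,) = 4
  (r (w) (h (w))) = r(3, 4) = 0
  f = 2
  w = 3
  q = 1
  (r (w) (q)) = r(3, 1) = 3
  f = 2
  w = 3
  f = 2
  (s (f) (w) (f)) = s(2, 3, 2) = 0
  (s (f) (r (w) (q)) (s (f) (w) (f))) = s(2, 3, 0) = 2
  (s (f) (r (w) (h (w))) (s (f) (r (w) (q)) (s (f) (w) (f)))) = s(2, 0, 2) = 3

value = 3


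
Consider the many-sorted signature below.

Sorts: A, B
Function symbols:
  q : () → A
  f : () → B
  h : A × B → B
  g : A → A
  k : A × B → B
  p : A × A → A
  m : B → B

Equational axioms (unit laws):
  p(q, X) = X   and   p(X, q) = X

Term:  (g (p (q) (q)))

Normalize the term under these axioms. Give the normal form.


1. (g (p (q) (q)))  →  (g (q))

normal form = (g (q))


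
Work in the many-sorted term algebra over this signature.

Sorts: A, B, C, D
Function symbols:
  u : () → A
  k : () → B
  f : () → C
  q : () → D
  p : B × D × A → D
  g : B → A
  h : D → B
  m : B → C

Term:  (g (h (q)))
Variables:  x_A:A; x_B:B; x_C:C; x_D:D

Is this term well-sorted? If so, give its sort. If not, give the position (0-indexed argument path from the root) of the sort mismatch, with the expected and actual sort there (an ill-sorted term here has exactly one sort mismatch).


    (q) : D
  (h (q)) : B
(g (h (q))) : A

well-sorted; sort = A


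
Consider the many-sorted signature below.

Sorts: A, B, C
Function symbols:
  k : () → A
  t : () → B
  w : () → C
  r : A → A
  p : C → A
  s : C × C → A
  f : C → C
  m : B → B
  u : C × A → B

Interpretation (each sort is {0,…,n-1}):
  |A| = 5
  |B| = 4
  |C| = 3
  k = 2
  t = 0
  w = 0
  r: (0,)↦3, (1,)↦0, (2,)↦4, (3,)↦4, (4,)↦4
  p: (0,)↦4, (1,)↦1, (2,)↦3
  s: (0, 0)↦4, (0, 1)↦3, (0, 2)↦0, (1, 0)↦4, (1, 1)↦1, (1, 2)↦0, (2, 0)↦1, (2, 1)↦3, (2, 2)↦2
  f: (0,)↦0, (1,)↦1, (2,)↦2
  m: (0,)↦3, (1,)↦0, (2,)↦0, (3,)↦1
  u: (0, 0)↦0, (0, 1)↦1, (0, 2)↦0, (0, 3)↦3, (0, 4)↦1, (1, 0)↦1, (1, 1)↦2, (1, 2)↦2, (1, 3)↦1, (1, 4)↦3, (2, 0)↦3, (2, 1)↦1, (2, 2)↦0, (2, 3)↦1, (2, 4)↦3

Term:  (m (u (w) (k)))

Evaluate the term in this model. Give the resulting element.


value = 3

  w = 0
  k = 2
  (u (w) (k)) = u(0, 2) = 0
  (m (u (w) (k))) = m(0,) = 3


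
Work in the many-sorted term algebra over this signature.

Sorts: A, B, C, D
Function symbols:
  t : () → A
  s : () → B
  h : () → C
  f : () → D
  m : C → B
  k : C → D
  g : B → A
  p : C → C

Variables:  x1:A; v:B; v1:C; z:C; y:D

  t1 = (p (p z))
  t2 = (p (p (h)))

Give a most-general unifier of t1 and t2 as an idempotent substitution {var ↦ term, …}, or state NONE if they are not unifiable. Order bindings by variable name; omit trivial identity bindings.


{z ↦ (h)}


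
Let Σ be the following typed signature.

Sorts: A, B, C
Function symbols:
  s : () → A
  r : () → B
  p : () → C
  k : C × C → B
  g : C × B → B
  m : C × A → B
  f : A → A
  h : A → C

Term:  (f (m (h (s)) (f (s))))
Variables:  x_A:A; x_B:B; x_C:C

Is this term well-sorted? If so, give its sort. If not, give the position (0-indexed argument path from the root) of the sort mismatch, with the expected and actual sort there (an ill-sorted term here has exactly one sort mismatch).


      (s) : A
    (h (s)) : C
      (s) : A
    (f (s)) : A
  (m (h (s)) (f (s))) : B
(f (m (h (s)) (f (s)))) : ✗ arg 0 at [0] has sort B, expected A

ill-sorted at position [0]: expected A, got B


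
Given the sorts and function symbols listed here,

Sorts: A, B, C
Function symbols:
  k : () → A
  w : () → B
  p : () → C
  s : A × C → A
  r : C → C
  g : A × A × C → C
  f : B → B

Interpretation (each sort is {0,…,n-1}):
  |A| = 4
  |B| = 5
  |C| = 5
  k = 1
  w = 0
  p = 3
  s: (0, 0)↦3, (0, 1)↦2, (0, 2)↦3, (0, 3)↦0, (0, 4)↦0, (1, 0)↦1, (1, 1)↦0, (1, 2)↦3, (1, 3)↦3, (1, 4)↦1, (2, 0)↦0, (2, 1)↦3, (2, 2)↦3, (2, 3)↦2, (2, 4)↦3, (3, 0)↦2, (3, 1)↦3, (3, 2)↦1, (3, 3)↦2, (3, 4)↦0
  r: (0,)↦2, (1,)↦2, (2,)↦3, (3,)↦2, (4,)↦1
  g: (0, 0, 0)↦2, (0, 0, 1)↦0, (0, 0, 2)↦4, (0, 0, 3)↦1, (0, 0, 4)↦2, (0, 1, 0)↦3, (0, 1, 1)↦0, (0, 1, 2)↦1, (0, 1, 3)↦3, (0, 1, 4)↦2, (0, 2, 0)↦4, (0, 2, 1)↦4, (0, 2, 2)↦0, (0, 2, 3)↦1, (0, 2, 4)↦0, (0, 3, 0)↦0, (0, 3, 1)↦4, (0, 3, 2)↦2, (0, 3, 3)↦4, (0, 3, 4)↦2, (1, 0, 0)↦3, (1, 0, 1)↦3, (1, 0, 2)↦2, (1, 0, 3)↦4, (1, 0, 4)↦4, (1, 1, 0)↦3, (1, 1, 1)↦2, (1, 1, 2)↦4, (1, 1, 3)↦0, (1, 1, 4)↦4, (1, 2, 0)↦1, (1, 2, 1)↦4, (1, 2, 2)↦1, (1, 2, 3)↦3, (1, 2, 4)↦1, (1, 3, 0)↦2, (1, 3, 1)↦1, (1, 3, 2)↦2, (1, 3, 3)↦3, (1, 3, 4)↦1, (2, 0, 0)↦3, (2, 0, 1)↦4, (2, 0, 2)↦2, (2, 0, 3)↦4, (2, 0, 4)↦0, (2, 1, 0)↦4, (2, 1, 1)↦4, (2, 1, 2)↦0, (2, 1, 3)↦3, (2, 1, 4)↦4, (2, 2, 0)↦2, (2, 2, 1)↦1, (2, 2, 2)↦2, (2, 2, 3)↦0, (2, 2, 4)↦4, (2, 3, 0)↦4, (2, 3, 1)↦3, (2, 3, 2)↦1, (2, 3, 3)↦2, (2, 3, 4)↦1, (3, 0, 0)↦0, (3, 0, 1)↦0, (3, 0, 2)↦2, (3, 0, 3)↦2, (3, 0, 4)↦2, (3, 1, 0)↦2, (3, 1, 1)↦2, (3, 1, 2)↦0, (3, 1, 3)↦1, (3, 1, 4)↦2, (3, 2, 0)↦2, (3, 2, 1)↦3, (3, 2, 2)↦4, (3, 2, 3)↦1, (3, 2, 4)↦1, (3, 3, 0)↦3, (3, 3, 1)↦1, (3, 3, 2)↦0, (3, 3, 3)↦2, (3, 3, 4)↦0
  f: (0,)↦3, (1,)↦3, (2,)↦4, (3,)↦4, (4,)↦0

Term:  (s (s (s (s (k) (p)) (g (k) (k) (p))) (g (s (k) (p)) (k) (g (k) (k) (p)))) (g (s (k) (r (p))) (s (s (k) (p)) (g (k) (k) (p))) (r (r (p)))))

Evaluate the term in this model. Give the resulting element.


  k = 1
  p = 3
  (s (k) (p)) = s(1, 3) = 3
  k = 1
  k = 1
  p = 3
  (g (k) (k) (p)) = g(1, 1, 3) = 0
  (s (s (k) (p)) (g (k) (k) (p))) = s(3, 0) = 2
  k = 1
  p = 3
  (s (k) (p)) = s(1, 3) = 3
  k = 1
  k = 1
  k = 1
  p = 3
  (g (k) (k) (p)) = g(1, 1, 3) = 0
  (g (s (k) (p)) (k) (g (k) (k) (p))) = g(3, 1, 0) = 2
  (s (s (s (k) (p)) (g (k) (k) (p))) (g (s (k) (p)) (k) (g (k) (k) (p)))) = s(2, 2) = 3
  k = 1
  p = 3
  (r (p)) = r(3,) = 2
  (s (k) (r (p))) = s(1, 2) = 3
  k = 1
  p = 3
  (s (k) (p)) = s(1, 3) = 3
  k = 1
  k = 1
  p = 3
  (g (k) (k) (p)) = g(1, 1, 3) = 0
  (s (s (k) (p)) (g (k) (k) (p))) = s(3, 0) = 2
  p = 3
  (r (p)) = r(3,) = 2
  (r (r (p))) = r(2,) = 3
  (g (s (k) (r (p))) (s (s (k) (p)) (g (k) (k) (p))) (r (r (p)))) = g(3, 2, 3) = 1
  (s (s (s (s (k) (p)) (g (k) (k) (p))) (g (s (k) (p)) (k) (g (k) (k) (p)))) (g (s (k) (r (p))) (s (s (k) (p)) (g (k) (k) (p))) (r (r (p))))) = s(3, 1) = 3

value = 3


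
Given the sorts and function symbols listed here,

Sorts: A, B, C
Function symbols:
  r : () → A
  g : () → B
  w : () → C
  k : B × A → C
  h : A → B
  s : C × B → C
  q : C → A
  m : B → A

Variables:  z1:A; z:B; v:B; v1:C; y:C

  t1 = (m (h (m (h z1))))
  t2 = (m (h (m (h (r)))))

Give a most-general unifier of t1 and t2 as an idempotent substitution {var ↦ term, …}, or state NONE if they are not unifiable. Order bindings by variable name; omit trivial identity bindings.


{z1 ↦ (r)}


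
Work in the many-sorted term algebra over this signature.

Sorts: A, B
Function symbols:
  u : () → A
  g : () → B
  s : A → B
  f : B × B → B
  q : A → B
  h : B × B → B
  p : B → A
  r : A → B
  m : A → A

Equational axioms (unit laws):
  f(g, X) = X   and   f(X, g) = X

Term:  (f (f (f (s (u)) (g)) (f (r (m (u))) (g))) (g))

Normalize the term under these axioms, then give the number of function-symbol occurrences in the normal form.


size = 6

1. (f (f (f (s (u)) (g)) (f (r (m (u))) (g))) (g))  →  (f (f (s (u)) (g)) (f (r (m (u))) (g)))
2. (f (f (s (u)) (g)) (f (r (m (u))) (g)))  →  (f (s (u)) (f (r (m (u))) (g)))
3. (f (s (u)) (f (r (m (u))) (g)))  →  (f (s (u)) (r (m (u))))
normal form: (f (s (u)) (r (m (u))))


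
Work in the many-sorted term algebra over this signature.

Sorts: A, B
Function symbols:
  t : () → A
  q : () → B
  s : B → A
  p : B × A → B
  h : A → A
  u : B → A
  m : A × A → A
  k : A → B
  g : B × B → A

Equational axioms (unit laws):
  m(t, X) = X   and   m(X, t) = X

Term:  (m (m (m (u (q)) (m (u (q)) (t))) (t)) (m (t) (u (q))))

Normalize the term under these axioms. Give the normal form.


1. (m (m (m (u (q)) (m (u (q)) (t))) (t)) (m (t) (u (q))))  →  (m (m (u (q)) (m (u (q)) (t))) (m (t) (u (q))))
2. (m (m (u (q)) (m (u (q)) (t))) (m (t) (u (q))))  →  (m (m (u (q)) (u (q))) (m (t) (u (q))))
3. (m (m (u (q)) (u (q))) (m (t) (u (q))))  →  (m (m (u (q)) (u (q))) (u (q)))

normal form = (m (m (u (q)) (u (q))) (u (q)))


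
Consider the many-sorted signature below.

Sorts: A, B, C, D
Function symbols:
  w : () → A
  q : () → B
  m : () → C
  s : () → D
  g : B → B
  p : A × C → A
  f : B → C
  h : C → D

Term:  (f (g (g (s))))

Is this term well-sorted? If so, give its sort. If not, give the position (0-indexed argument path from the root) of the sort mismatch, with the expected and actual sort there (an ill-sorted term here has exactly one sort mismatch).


ill-sorted at position [0, 0, 0]: expected B, got D

      (s) : D
    (g (s)) : ✗ arg 0 at [0, 0, 0] has sort D, expected B


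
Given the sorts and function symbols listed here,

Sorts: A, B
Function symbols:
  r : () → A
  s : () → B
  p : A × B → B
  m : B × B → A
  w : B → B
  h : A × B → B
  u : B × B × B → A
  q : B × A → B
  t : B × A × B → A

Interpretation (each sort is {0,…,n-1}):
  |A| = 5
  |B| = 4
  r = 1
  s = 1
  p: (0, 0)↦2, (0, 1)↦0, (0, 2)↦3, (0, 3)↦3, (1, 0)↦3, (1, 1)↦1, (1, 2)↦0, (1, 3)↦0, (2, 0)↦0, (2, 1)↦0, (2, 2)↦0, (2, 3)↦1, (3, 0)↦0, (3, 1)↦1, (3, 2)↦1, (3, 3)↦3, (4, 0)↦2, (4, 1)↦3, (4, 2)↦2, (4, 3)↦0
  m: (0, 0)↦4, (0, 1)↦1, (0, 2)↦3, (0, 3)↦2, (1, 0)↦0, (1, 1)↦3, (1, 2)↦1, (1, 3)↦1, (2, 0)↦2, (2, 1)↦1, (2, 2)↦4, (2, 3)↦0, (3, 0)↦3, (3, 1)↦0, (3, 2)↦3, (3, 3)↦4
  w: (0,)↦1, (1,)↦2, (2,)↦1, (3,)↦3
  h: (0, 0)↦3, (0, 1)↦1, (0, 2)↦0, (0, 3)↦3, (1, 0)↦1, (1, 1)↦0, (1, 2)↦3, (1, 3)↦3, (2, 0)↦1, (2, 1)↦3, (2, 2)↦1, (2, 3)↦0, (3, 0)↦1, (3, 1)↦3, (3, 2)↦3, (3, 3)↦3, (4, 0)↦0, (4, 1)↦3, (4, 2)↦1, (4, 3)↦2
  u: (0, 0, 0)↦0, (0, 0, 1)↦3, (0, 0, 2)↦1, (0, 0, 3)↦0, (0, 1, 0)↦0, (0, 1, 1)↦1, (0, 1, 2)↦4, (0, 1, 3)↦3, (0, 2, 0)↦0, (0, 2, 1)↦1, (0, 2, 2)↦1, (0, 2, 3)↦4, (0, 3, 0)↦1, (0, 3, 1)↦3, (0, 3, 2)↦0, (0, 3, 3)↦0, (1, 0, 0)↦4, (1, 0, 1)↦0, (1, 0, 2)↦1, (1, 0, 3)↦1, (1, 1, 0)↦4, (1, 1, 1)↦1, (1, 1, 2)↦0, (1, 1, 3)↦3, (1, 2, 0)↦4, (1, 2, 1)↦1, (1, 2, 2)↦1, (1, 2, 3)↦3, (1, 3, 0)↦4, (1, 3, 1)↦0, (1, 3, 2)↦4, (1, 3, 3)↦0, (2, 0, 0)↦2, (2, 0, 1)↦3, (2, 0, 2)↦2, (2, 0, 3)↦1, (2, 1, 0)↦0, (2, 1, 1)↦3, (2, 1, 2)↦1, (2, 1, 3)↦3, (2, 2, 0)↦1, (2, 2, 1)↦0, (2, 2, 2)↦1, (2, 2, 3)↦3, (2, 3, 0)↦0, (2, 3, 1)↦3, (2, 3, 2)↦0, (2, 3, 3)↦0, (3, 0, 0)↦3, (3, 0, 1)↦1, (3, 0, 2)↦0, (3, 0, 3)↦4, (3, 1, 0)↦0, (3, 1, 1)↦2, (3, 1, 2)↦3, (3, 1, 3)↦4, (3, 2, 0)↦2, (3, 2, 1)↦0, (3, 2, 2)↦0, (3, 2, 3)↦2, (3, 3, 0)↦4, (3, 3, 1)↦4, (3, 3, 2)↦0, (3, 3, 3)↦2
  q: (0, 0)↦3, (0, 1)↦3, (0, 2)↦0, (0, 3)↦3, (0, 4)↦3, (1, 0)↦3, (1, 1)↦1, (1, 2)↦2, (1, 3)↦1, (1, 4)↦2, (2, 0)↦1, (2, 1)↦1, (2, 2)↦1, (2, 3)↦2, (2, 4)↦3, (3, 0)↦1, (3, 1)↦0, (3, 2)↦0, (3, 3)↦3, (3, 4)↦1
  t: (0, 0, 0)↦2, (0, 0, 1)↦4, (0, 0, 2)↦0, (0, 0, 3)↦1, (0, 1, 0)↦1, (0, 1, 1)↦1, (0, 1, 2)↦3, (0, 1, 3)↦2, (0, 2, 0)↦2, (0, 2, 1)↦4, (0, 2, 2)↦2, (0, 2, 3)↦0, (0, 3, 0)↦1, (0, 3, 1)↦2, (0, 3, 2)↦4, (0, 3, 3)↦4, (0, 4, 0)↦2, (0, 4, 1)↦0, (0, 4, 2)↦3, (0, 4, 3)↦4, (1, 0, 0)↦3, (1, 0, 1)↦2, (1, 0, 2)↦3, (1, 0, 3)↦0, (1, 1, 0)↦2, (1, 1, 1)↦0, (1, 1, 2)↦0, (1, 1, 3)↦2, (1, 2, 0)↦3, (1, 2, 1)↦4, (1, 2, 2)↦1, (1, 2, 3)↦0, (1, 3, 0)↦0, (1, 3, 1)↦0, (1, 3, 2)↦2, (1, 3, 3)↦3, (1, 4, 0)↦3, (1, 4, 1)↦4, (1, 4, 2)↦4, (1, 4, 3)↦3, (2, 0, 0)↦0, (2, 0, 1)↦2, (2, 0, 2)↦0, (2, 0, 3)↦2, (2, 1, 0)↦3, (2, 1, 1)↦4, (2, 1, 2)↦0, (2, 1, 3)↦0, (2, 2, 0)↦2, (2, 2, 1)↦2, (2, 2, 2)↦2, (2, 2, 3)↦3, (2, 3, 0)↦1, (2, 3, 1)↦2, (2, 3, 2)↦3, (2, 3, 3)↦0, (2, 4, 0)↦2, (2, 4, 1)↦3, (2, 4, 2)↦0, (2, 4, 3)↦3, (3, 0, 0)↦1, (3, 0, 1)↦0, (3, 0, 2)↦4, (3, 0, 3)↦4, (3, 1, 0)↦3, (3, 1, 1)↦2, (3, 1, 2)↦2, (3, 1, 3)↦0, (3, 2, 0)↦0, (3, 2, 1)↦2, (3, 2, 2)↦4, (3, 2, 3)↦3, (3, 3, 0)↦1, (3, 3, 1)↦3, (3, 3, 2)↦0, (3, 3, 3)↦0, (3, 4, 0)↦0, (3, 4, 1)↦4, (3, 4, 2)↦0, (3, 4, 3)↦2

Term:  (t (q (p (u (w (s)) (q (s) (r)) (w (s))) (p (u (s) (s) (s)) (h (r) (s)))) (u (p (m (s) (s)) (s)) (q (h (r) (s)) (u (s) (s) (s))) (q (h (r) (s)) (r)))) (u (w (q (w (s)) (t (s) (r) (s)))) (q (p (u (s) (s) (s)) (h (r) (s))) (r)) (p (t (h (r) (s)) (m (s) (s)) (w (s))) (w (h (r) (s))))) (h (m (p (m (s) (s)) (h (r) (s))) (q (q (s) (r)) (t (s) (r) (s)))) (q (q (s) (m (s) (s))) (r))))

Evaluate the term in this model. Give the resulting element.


  s = 1
  (w (s)) = w(1,) = 2
  s = 1
  r = 1
  (q (s) (r)) = q(1, 1) = 1
  s = 1
  (w (s)) = w(1,) = 2
  (u (w (s)) (q (s) (r)) (w (s))) = u(2, 1, 2) = 1
  s = 1
  s = 1
  s = 1
  (u (s) (s) (s)) = u(1, 1, 1) = 1
  r = 1
  s = 1
  (h (r) (s)) = h(1, 1) = 0
  (p (u (s) (s) (s)) (h (r) (s))) = p(1, 0) = 3
  (p (u (w (s)) (q (s) (r)) (w (s))) (p (u (s) (s) (s)) (h (r) (s)))) = p(1, 3) = 0
  s = 1
  s = 1
  (m (s) (s)) = m(1, 1) = 3
  s = 1
  (p (m (s) (s)) (s)) = p(3, 1) = 1
  r = 1
  s = 1
  (h (r) (s)) = h(1, 1) = 0
  s = 1
  s = 1
  s = 1
  (u (s) (s) (s)) = u(1, 1, 1) = 1
  (q (h (r) (s)) (u (s) (s) (s))) = q(0, 1) = 3
  r = 1
  s = 1
  (h (r) (s)) = h(1, 1) = 0
  r = 1
  (q (h (r) (s)) (r)) = q(0, 1) = 3
  (u (p (m (s) (s)) (s)) (q (h (r) (s)) (u (s) (s) (s))) (q (h (r) (s)) (r))) = u(1, 3, 3) = 0
  (q (p (u (w (s)) (q (s) (r)) (w (s))) (p (u (s) (s) (s)) (h (r) (s)))) (u (p (m (s) (s)) (s)) (q (h (r) (s)) (u (s) (s) (s))) (q (h (r) (s)) (r)))) = q(0, 0) = 3
  s = 1
  (w (s)) = w(1,) = 2
  s = 1
  r = 1
  s = 1
  (t (s) (r) (s)) = t(1, 1, 1) = 0
  (q (w (s)) (t (s) (r) (s))) = q(2, 0) = 1
  (w (q (w (s)) (t (s) (r) (s)))) = w(1,) = 2
  s = 1
  s = 1
  s = 1
  (u (s) (s) (s)) = u(1, 1, 1) = 1
  r = 1
  s = 1
  (h (r) (s)) = h(1, 1) = 0
  (p (u (s) (s) (s)) (h (r) (s))) = p(1, 0) = 3
  r = 1
  (q (p (u (s) (s) (s)) (h (r) (s))) (r)) = q(3, 1) = 0
  r = 1
  s = 1
  (h (r) (s)) = h(1, 1) = 0
  s = 1
  s = 1
  (m (s) (s)) = m(1, 1) = 3
  s = 1
  (w (s)) = w(1,) = 2
  (t (h (r) (s)) (m (s) (s)) (w (s))) = t(0, 3, 2) = 4
  r = 1
  s = 1
  (h (r) (s)) = h(1, 1) = 0
  (w (h (r) (s))) = w(0,) = 1
  (p (t (h (r) (s)) (m (s) (s)) (w (s))) (w (h (r) (s)))) = p(4, 1) = 3
  (u (w (q (w (s)) (t (s) (r) (s)))) (q (p (u (s) (s) (s)) (h (r) (s))) (r)) (p (t (h (r) (s)) (m (s) (s)) (w (s))) (w (h (r) (s))))) = u(2, 0, 3) = 1
  s = 1
  s = 1
  (m (s) (s)) = m(1, 1) = 3
  r = 1
  s = 1
  (h (r) (s)) = h(1, 1) = 0
  (p (m (s) (s)) (h (r) (s))) = p(3, 0) = 0
  s = 1
  r = 1
  (q (s) (r)) = q(1, 1) = 1
  s = 1
  r = 1
  s = 1
  (t (s) (r) (s)) = t(1, 1, 1) = 0
  (q (q (s) (r)) (t (s) (r) (s))) = q(1, 0) = 3
  (m (p (m (s) (s)) (h (r) (s))) (q (q (s) (r)) (t (s) (r) (s)))) = m(0, 3) = 2
  s = 1
  s = 1
  s = 1
  (m (s) (s)) = m(1, 1) = 3
  (q (s) (m (s) (s))) = q(1, 3) = 1
  r = 1
  (q (q (s) (m (s) (s))) (r)) = q(1, 1) = 1
  (h (m (p (m (s) (s)) (h (r) (s))) (q (q (s) (r)) (t (s) (r) (s)))) (q (q (s) (m (s) (s))) (r))) = h(2, 1) = 3
  (t (q (p (u (w (s)) (q (s) (r)) (w (s))) (p (u (s) (s) (s)) (h (r) (s)))) (u (p (m (s) (s)) (s)) (q (h (r) (s)) (u (s) (s) (s))) (q (h (r) (s)) (r)))) (u (w (q (w (s)) (t (s) (r) (s)))) (q (p (u (s) (s) (s)) (h (r) (s))) (r)) (p (t (h (r) (s)) (m (s) (s)) (w (s))) (w (h (r) (s))))) (h (m (p (m (s) (s)) (h (r) (s))) (q (q (s) (r)) (t (s) (r) (s)))) (q (q (s) (m (s) (s))) (r)))) = t(3, 1, 3) = 0

value = 0


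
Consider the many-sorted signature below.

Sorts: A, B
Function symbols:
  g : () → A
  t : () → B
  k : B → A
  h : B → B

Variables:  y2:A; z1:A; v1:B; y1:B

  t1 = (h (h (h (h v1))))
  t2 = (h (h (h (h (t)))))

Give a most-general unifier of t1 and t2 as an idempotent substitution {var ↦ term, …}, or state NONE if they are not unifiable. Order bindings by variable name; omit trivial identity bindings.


{v1 ↦ (t)}


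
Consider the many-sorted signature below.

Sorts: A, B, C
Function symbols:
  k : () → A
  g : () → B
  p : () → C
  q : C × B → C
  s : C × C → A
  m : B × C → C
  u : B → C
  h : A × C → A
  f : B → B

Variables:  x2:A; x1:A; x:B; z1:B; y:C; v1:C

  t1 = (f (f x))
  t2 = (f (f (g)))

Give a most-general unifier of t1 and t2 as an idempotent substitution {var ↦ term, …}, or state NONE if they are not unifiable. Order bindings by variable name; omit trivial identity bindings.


{x ↦ (g)}


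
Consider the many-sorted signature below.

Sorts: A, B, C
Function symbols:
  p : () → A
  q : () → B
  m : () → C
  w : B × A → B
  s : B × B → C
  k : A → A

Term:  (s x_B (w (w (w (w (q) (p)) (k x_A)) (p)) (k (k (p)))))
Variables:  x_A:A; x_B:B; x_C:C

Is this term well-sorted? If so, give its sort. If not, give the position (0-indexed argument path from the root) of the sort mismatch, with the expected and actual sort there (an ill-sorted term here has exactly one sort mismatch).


  x_B : B
          (q) : B
          (p) : A
        (w (q) (p)) : B
          x_A : A
        (k x_A) : A
      (w (w (q) (p)) (k x_A)) : B
      (p) : A
    (w (w (w (q) (p)) (k x_A)) (p)) : B
        (p) : A
      (k (p)) : A
    (k (k (p))) : A
  (w (w (w (w (q) (p)) (k x_A)) (p)) (k (k (p)))) : B
(s x_B (w (w (w (w (q) (p)) (k x_A)) (p)) (k (k (p))))) : C

well-sorted; sort = C


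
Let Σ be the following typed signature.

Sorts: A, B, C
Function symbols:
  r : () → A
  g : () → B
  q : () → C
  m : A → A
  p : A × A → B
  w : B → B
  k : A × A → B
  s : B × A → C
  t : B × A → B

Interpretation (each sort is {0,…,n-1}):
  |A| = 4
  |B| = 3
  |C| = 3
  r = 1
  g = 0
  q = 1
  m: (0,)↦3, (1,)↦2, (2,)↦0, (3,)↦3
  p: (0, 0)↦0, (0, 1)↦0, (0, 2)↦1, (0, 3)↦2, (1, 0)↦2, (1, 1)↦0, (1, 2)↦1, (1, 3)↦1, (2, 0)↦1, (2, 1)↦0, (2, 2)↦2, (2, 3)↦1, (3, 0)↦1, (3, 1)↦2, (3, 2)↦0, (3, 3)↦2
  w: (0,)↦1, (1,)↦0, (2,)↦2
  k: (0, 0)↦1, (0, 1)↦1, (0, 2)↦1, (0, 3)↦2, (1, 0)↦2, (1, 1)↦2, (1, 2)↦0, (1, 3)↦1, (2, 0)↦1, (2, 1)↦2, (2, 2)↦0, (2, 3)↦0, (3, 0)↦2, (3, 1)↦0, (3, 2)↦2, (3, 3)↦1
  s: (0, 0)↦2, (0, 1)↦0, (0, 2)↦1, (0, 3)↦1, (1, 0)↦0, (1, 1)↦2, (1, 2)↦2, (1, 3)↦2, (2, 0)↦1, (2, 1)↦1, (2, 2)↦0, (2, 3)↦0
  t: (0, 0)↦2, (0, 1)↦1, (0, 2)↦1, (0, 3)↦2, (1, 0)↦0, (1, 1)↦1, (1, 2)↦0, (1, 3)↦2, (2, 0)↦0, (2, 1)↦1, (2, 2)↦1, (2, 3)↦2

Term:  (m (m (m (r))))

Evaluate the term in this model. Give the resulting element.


value = 3

  r = 1
  (m (r)) = m(1,) = 2
  (m (m (r))) = m(2,) = 0
  (m (m (m (r)))) = m(0,) = 3


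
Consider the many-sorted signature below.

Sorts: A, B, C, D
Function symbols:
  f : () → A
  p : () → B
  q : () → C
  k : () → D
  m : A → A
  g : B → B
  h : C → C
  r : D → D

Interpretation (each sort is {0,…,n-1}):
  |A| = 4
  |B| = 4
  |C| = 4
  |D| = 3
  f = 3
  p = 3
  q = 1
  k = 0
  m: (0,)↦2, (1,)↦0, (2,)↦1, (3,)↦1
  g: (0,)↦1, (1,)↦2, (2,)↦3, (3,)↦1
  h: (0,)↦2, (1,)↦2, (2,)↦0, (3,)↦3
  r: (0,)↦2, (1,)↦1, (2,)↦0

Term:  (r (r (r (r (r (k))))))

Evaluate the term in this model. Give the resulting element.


  k = 0
  (r (k)) = r(0,) = 2
  (r (r (k))) = r(2,) = 0
  (r (r (r (k)))) = r(0,) = 2
  (r (r (r (r (k))))) = r(2,) = 0
  (r (r (r (r (r (k)))))) = r(0,) = 2

value = 2


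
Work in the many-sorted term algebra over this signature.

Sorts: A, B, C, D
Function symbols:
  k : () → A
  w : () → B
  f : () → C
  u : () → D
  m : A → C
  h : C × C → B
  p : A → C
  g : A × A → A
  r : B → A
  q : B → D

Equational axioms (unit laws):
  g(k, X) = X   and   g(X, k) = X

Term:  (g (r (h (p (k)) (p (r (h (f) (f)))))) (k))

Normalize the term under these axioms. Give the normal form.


1. (g (r (h (p (k)) (p (r (h (f) (f)))))) (k))  →  (r (h (p (k)) (p (r (h (f) (f))))))

normal form = (r (h (p (k)) (p (r (h (f) (f))))))


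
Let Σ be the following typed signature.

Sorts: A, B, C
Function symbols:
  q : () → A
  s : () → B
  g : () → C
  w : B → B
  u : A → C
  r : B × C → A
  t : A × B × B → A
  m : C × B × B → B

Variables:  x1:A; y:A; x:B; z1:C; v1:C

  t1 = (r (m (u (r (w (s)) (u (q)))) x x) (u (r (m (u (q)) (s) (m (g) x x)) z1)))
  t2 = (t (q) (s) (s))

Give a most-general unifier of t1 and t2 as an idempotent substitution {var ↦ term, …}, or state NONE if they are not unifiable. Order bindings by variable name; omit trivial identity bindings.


head clash or occurs-check failure — not unifiable

NONE (not unifiable)


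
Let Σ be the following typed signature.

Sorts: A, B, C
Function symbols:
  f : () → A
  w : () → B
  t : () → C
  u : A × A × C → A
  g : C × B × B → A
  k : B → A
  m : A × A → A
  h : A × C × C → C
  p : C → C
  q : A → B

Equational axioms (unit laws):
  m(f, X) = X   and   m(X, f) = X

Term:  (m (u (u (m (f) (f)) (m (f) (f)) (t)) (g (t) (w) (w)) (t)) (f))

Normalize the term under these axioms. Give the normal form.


normal form = (u (u (f) (f) (t)) (g (t) (w) (w)) (t))

1. (m (u (u (m (f) (f)) (m (f) (f)) (t)) (g (t) (w) (w)) (t)) (f))  →  (u (u (m (f) (f)) (m (f) (f)) (t)) (g (t) (w) (w)) (t))
2. (u (u (m (f) (f)) (m (f) (f)) (t)) (g (t) (w) (w)) (t))  →  (u (u (f) (m (f) (f)) (t)) (g (t) (w) (w)) (t))
3. (u (u (f) (m (f) (f)) (t)) (g (t) (w) (w)) (t))  →  (u (u (f) (f) (t)) (g (t) (w) (w)) (t))
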